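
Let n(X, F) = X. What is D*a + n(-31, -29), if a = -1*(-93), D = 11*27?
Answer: 27590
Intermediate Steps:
D = 297
a = 93
D*a + n(-31, -29) = 297*93 - 31 = 27621 - 31 = 27590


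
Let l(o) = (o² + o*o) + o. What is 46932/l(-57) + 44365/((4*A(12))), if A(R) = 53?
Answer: 98568183/455164 ≈ 216.56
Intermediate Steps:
l(o) = o + 2*o² (l(o) = (o² + o²) + o = 2*o² + o = o + 2*o²)
46932/l(-57) + 44365/((4*A(12))) = 46932/((-57*(1 + 2*(-57)))) + 44365/((4*53)) = 46932/((-57*(1 - 114))) + 44365/212 = 46932/((-57*(-113))) + 44365*(1/212) = 46932/6441 + 44365/212 = 46932*(1/6441) + 44365/212 = 15644/2147 + 44365/212 = 98568183/455164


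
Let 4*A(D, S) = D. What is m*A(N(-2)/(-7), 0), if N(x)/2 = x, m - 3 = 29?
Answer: 32/7 ≈ 4.5714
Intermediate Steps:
m = 32 (m = 3 + 29 = 32)
N(x) = 2*x
A(D, S) = D/4
m*A(N(-2)/(-7), 0) = 32*(((2*(-2))/(-7))/4) = 32*((-4*(-1/7))/4) = 32*((1/4)*(4/7)) = 32*(1/7) = 32/7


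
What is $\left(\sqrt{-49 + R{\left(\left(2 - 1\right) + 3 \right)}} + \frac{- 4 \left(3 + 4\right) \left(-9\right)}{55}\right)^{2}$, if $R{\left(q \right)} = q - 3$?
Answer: $- \frac{81696}{3025} + \frac{2016 i \sqrt{3}}{55} \approx -27.007 + 63.488 i$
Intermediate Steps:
$R{\left(q \right)} = -3 + q$
$\left(\sqrt{-49 + R{\left(\left(2 - 1\right) + 3 \right)}} + \frac{- 4 \left(3 + 4\right) \left(-9\right)}{55}\right)^{2} = \left(\sqrt{-49 + \left(-3 + \left(\left(2 - 1\right) + 3\right)\right)} + \frac{- 4 \left(3 + 4\right) \left(-9\right)}{55}\right)^{2} = \left(\sqrt{-49 + \left(-3 + \left(1 + 3\right)\right)} + \left(-4\right) 7 \left(-9\right) \frac{1}{55}\right)^{2} = \left(\sqrt{-49 + \left(-3 + 4\right)} + \left(-28\right) \left(-9\right) \frac{1}{55}\right)^{2} = \left(\sqrt{-49 + 1} + 252 \cdot \frac{1}{55}\right)^{2} = \left(\sqrt{-48} + \frac{252}{55}\right)^{2} = \left(4 i \sqrt{3} + \frac{252}{55}\right)^{2} = \left(\frac{252}{55} + 4 i \sqrt{3}\right)^{2}$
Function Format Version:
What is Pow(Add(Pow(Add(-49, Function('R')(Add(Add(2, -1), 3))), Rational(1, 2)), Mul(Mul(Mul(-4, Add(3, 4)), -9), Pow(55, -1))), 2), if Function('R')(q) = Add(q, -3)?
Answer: Add(Rational(-81696, 3025), Mul(Rational(2016, 55), I, Pow(3, Rational(1, 2)))) ≈ Add(-27.007, Mul(63.488, I))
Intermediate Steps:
Function('R')(q) = Add(-3, q)
Pow(Add(Pow(Add(-49, Function('R')(Add(Add(2, -1), 3))), Rational(1, 2)), Mul(Mul(Mul(-4, Add(3, 4)), -9), Pow(55, -1))), 2) = Pow(Add(Pow(Add(-49, Add(-3, Add(Add(2, -1), 3))), Rational(1, 2)), Mul(Mul(Mul(-4, Add(3, 4)), -9), Pow(55, -1))), 2) = Pow(Add(Pow(Add(-49, Add(-3, Add(1, 3))), Rational(1, 2)), Mul(Mul(Mul(-4, 7), -9), Rational(1, 55))), 2) = Pow(Add(Pow(Add(-49, Add(-3, 4)), Rational(1, 2)), Mul(Mul(-28, -9), Rational(1, 55))), 2) = Pow(Add(Pow(Add(-49, 1), Rational(1, 2)), Mul(252, Rational(1, 55))), 2) = Pow(Add(Pow(-48, Rational(1, 2)), Rational(252, 55)), 2) = Pow(Add(Mul(4, I, Pow(3, Rational(1, 2))), Rational(252, 55)), 2) = Pow(Add(Rational(252, 55), Mul(4, I, Pow(3, Rational(1, 2)))), 2)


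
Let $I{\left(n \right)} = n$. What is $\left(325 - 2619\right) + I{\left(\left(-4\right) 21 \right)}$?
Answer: $-2378$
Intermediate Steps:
$\left(325 - 2619\right) + I{\left(\left(-4\right) 21 \right)} = \left(325 - 2619\right) - 84 = -2294 - 84 = -2378$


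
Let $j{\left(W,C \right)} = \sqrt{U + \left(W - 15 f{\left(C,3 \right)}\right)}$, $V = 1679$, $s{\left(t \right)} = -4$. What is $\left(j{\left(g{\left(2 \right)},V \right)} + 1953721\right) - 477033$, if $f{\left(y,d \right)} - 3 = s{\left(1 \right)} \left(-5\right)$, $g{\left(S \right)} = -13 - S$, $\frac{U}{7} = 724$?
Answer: $1476688 + 2 \sqrt{1177} \approx 1.4768 \cdot 10^{6}$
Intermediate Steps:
$U = 5068$ ($U = 7 \cdot 724 = 5068$)
$f{\left(y,d \right)} = 23$ ($f{\left(y,d \right)} = 3 - -20 = 3 + 20 = 23$)
$j{\left(W,C \right)} = \sqrt{4723 + W}$ ($j{\left(W,C \right)} = \sqrt{5068 + \left(W - 345\right)} = \sqrt{5068 + \left(-345 + W\right)} = \sqrt{4723 + W}$)
$\left(j{\left(g{\left(2 \right)},V \right)} + 1953721\right) - 477033 = \left(\sqrt{4723 - 15} + 1953721\right) - 477033 = \left(\sqrt{4708} + 1953721\right) - 477033 = \left(2 \sqrt{1177} + 1953721\right) - 477033 = \left(1953721 + 2 \sqrt{1177}\right) - 477033 = 1476688 + 2 \sqrt{1177}$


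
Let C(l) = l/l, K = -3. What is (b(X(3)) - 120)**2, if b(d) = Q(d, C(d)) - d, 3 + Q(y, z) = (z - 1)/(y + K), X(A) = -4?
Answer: 14161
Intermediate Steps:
C(l) = 1
Q(y, z) = -3 + (-1 + z)/(-3 + y) (Q(y, z) = -3 + (z - 1)/(y - 3) = -3 + (-1 + z)/(-3 + y))
b(d) = -d + (9 - 3*d)/(-3 + d) (b(d) = (8 + 1 - 3*d)/(-3 + d) - d = (9 - 3*d)/(-3 + d) - d = -d + (9 - 3*d)/(-3 + d))
(b(X(3)) - 120)**2 = ((-3 - 1*(-4)) - 120)**2 = ((-3 + 4) - 120)**2 = (1 - 120)**2 = (-119)**2 = 14161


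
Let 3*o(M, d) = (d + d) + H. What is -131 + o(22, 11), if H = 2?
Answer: -123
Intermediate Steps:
o(M, d) = ⅔ + 2*d/3 (o(M, d) = ((d + d) + 2)/3 = (2*d + 2)/3 = (2 + 2*d)/3 = ⅔ + 2*d/3)
-131 + o(22, 11) = -131 + (⅔ + (⅔)*11) = -131 + (⅔ + 22/3) = -131 + 8 = -123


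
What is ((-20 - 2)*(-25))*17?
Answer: 9350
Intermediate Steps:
((-20 - 2)*(-25))*17 = -22*(-25)*17 = 550*17 = 9350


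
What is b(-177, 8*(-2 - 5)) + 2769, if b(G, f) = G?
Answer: 2592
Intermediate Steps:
b(-177, 8*(-2 - 5)) + 2769 = -177 + 2769 = 2592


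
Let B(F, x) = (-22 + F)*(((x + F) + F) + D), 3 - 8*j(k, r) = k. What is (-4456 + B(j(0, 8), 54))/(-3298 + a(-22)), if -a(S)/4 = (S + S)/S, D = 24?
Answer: 10373/5568 ≈ 1.8630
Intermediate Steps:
j(k, r) = 3/8 - k/8
a(S) = -8 (a(S) = -4*(S + S)/S = -4*2*S/S = -4*2 = -8)
B(F, x) = (-22 + F)*(24 + x + 2*F) (B(F, x) = (-22 + F)*(((x + F) + F) + 24) = (-22 + F)*(((F + x) + F) + 24) = (-22 + F)*((x + 2*F) + 24) = (-22 + F)*(24 + x + 2*F))
(-4456 + B(j(0, 8), 54))/(-3298 + a(-22)) = (-4456 + (-528 - 22*54 - 20*(3/8 - ⅛*0) + 2*(3/8 - ⅛*0)² + (3/8 - ⅛*0)*54))/(-3298 - 8) = (-4456 + (-528 - 1188 - 20*(3/8 + 0) + 2*(3/8 + 0)² + (3/8 + 0)*54))/(-3306) = (-4456 + (-528 - 1188 - 20*3/8 + 2*(3/8)² + (3/8)*54))*(-1/3306) = (-4456 + (-528 - 1188 - 15/2 + 2*(9/64) + 81/4))*(-1/3306) = (-4456 + (-528 - 1188 - 15/2 + 9/32 + 81/4))*(-1/3306) = (-4456 - 54495/32)*(-1/3306) = -197087/32*(-1/3306) = 10373/5568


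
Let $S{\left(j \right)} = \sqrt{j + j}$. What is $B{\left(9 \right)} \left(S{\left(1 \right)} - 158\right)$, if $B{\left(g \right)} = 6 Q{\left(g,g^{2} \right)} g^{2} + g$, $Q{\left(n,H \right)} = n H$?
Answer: $-55979874 + 354303 \sqrt{2} \approx -5.5479 \cdot 10^{7}$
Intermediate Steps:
$Q{\left(n,H \right)} = H n$
$S{\left(j \right)} = \sqrt{2} \sqrt{j}$ ($S{\left(j \right)} = \sqrt{2 j} = \sqrt{2} \sqrt{j}$)
$B{\left(g \right)} = g + 6 g^{5}$ ($B{\left(g \right)} = 6 g^{2} g g^{2} + g = 6 g^{3} g^{2} + g = 6 g^{5} + g = g + 6 g^{5}$)
$B{\left(9 \right)} \left(S{\left(1 \right)} - 158\right) = \left(9 + 6 \cdot 9^{5}\right) \left(\sqrt{2} \sqrt{1} - 158\right) = \left(9 + 6 \cdot 59049\right) \left(\sqrt{2} \cdot 1 - 158\right) = \left(9 + 354294\right) \left(\sqrt{2} - 158\right) = 354303 \left(-158 + \sqrt{2}\right) = -55979874 + 354303 \sqrt{2}$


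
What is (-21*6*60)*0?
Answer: 0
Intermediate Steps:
(-21*6*60)*0 = -126*60*0 = -7560*0 = 0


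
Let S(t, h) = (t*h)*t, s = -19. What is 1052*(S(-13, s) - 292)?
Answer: -3685156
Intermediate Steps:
S(t, h) = h*t² (S(t, h) = (h*t)*t = h*t²)
1052*(S(-13, s) - 292) = 1052*(-19*(-13)² - 292) = 1052*(-19*169 - 292) = 1052*(-3211 - 292) = 1052*(-3503) = -3685156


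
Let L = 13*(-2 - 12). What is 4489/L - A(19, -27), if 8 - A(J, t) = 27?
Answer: -1031/182 ≈ -5.6648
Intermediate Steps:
A(J, t) = -19 (A(J, t) = 8 - 1*27 = 8 - 27 = -19)
L = -182 (L = 13*(-14) = -182)
4489/L - A(19, -27) = 4489/(-182) - 1*(-19) = 4489*(-1/182) + 19 = -4489/182 + 19 = -1031/182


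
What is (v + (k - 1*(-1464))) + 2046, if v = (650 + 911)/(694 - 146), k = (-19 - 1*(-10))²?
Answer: 1969429/548 ≈ 3593.8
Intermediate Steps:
k = 81 (k = (-19 + 10)² = (-9)² = 81)
v = 1561/548 ≈ 2.8485
(v + (k - 1*(-1464))) + 2046 = (1561/548 + (81 - 1*(-1464))) + 2046 = (1561/548 + (81 + 1464)) + 2046 = (1561/548 + 1545) + 2046 = 848221/548 + 2046 = 1969429/548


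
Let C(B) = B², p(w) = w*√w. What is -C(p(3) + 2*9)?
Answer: -351 - 108*√3 ≈ -538.06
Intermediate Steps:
p(w) = w^(3/2)
-C(p(3) + 2*9) = -(3^(3/2) + 2*9)² = -(3*√3 + 18)² = -(18 + 3*√3)²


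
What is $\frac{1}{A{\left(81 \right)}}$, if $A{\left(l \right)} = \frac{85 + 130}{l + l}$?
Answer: $\frac{162}{215} \approx 0.75349$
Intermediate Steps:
$A{\left(l \right)} = \frac{215}{2 l}$
$\frac{1}{A{\left(81 \right)}} = \frac{1}{\frac{215}{2} \cdot \frac{1}{81}} = \frac{1}{\frac{215}{162}} = \frac{162}{215}$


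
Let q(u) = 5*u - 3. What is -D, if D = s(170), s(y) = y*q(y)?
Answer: -143990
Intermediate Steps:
q(u) = -3 + 5*u
s(y) = y*(-3 + 5*y)
D = 143990 (D = 170*(-3 + 5*170) = 170*(-3 + 850) = 170*847 = 143990)
-D = -1*143990 = -143990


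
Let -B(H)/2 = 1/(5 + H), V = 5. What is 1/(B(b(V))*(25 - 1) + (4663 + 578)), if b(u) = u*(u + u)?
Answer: 55/288207 ≈ 0.00019083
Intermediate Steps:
b(u) = 2*u**2 (b(u) = u*(2*u) = 2*u**2)
B(H) = -2/(5 + H)
1/(B(b(V))*(25 - 1) + (4663 + 578)) = 1/((-2/(5 + 2*5**2))*(25 - 1) + (4663 + 578)) = 1/(-2/(5 + 2*25)*24 + 5241) = 1/(-2/(5 + 50)*24 + 5241) = 1/(-2/55*24 + 5241) = 1/(-48/55 + 5241) = 1/(288207/55) = 55/288207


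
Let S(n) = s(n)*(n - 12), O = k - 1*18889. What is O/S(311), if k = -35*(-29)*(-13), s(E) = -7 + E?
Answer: -617/1748 ≈ -0.35297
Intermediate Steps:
k = -13195 (k = 1015*(-13) = -13195)
O = -32084 (O = -13195 - 1*18889 = -13195 - 18889 = -32084)
S(n) = (-12 + n)*(-7 + n) (S(n) = (-7 + n)*(n - 12) = (-7 + n)*(-12 + n) = (-12 + n)*(-7 + n))
O/S(311) = -32084*1/((-12 + 311)*(-7 + 311)) = -32084/(299*304) = -32084/90896 = -32084*1/90896 = -617/1748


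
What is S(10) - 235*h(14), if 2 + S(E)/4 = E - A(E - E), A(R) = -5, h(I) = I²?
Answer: -46008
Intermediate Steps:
S(E) = 12 + 4*E (S(E) = -8 + 4*(E - 1*(-5)) = -8 + 4*(E + 5) = -8 + 4*(5 + E) = -8 + (20 + 4*E) = 12 + 4*E)
S(10) - 235*h(14) = (12 + 4*10) - 235*14² = (12 + 40) - 235*196 = 52 - 46060 = -46008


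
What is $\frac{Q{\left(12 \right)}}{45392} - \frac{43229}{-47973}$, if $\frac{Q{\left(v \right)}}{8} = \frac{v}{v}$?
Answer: $\frac{245329319}{272198802} \approx 0.90129$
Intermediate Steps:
$Q{\left(v \right)} = 8$ ($Q{\left(v \right)} = 8 \frac{v}{v} = 8 \cdot 1 = 8$)
$\frac{Q{\left(12 \right)}}{45392} - \frac{43229}{-47973} = \frac{8}{45392} - \frac{43229}{-47973} = 8 \cdot \frac{1}{45392} - - \frac{43229}{47973} = \frac{1}{5674} + \frac{43229}{47973} = \frac{245329319}{272198802}$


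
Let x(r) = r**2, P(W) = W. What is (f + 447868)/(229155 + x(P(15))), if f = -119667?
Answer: 328201/229380 ≈ 1.4308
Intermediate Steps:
(f + 447868)/(229155 + x(P(15))) = (-119667 + 447868)/(229155 + 15**2) = 328201/(229155 + 225) = 328201/229380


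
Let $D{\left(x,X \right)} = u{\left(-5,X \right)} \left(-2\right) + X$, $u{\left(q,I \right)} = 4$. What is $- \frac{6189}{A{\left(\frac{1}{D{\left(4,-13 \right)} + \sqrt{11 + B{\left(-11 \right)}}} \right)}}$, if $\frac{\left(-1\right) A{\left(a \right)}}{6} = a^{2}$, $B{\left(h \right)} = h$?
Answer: $\frac{909783}{2} \approx 4.5489 \cdot 10^{5}$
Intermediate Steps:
$D{\left(x,X \right)} = -8 + X$ ($D{\left(x,X \right)} = 4 \left(-2\right) + X = -8 + X$)
$A{\left(a \right)} = - 6 a^{2}$
$- \frac{6189}{A{\left(\frac{1}{D{\left(4,-13 \right)} + \sqrt{11 + B{\left(-11 \right)}}} \right)}} = - \frac{6189}{\left(-6\right) \left(\frac{1}{\left(-8 - 13\right) + \sqrt{11 - 11}}\right)^{2}} = - \frac{6189}{\left(-6\right) \left(\frac{1}{-21 + \sqrt{0}}\right)^{2}} = - \frac{6189}{\left(-6\right) \left(\frac{1}{-21 + 0}\right)^{2}} = - \frac{6189}{\left(-6\right) \left(\frac{1}{-21}\right)^{2}} = - \frac{6189}{\left(-6\right) \left(- \frac{1}{21}\right)^{2}} = - \frac{6189}{\left(-6\right) \frac{1}{441}} = - \frac{6189}{- \frac{2}{147}} = \left(-6189\right) \left(- \frac{147}{2}\right) = \frac{909783}{2}$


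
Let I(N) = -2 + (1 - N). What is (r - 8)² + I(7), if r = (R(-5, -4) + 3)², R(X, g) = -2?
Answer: 41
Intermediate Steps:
I(N) = -1 - N
r = 1 (r = (-2 + 3)² = 1² = 1)
(r - 8)² + I(7) = (1 - 8)² + (-1 - 1*7) = (-7)² + (-1 - 7) = 49 - 8 = 41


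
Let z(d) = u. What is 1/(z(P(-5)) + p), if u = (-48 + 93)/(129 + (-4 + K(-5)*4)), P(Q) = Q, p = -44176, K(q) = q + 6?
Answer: -43/1899553 ≈ -2.2637e-5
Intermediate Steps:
K(q) = 6 + q
u = 15/43 (u = (-48 + 93)/(129 + (-4 + (6 - 5)*4)) = 45/(129 + (-4 + 1*4)) = 45/(129 + (-4 + 4)) = 45/(129 + 0) = 45/129 = 45*(1/129) = 15/43 ≈ 0.34884)
z(d) = 15/43
1/(z(P(-5)) + p) = 1/(15/43 - 44176) = 1/(-1899553/43) = -43/1899553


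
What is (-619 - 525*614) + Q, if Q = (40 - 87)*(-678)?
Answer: -291103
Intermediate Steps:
Q = 31866 (Q = -47*(-678) = 31866)
(-619 - 525*614) + Q = (-619 - 525*614) + 31866 = (-619 - 322350) + 31866 = -322969 + 31866 = -291103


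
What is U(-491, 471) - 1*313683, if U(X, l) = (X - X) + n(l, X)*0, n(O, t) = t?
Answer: -313683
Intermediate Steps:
U(X, l) = 0 (U(X, l) = (X - X) + X*0 = 0 + 0 = 0)
U(-491, 471) - 1*313683 = 0 - 1*313683 = 0 - 313683 = -313683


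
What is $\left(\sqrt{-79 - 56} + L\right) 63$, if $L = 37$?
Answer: $2331 + 189 i \sqrt{15} \approx 2331.0 + 731.99 i$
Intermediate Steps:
$\left(\sqrt{-79 - 56} + L\right) 63 = \left(\sqrt{-79 - 56} + 37\right) 63 = \left(\sqrt{-135} + 37\right) 63 = \left(3 i \sqrt{15} + 37\right) 63 = \left(37 + 3 i \sqrt{15}\right) 63 = 2331 + 189 i \sqrt{15}$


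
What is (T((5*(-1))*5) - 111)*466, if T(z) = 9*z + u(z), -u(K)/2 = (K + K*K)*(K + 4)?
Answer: 11586624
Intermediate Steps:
u(K) = -2*(4 + K)*(K + K²) (u(K) = -2*(K + K*K)*(K + 4) = -2*(K + K²)*(4 + K) = -2*(4 + K)*(K + K²))
T(z) = 9*z - 2*z*(4 + z² + 5*z)
(T((5*(-1))*5) - 111)*466 = (((5*(-1))*5)*(1 - 10*5*(-1)*5 - 2*((5*(-1))*5)²) - 111)*466 = ((-5*5)*(1 - (-50)*5 - 2*(-5*5)²) - 111)*466 = (-25*(1 - 10*(-25) - 2*(-25)²) - 111)*466 = (-25*(1 + 250 - 2*625) - 111)*466 = (-25*(1 + 250 - 1250) - 111)*466 = (-25*(-999) - 111)*466 = (24975 - 111)*466 = 24864*466 = 11586624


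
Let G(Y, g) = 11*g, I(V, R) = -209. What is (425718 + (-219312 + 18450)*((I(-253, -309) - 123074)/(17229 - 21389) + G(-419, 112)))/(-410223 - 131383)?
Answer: 526216868253/1126540480 ≈ 467.11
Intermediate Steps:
(425718 + (-219312 + 18450)*((I(-253, -309) - 123074)/(17229 - 21389) + G(-419, 112)))/(-410223 - 131383) = (425718 + (-219312 + 18450)*((-209 - 123074)/(17229 - 21389) + 11*112))/(-410223 - 131383) = (425718 - 200862*(-123283/(-4160) + 1232))/(-541606) = (425718 - 200862*(-123283*(-1/4160) + 1232))*(-1/541606) = (425718 - 200862*(123283/4160 + 1232))*(-1/541606) = (425718 - 200862*5248403/4160)*(-1/541606) = (425718 - 527102361693/2080)*(-1/541606) = -526216868253/2080*(-1/541606) = 526216868253/1126540480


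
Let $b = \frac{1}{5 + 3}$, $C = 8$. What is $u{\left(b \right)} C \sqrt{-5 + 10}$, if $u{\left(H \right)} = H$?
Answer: $\sqrt{5} \approx 2.2361$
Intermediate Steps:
$b = \frac{1}{8} \approx 0.125$
$u{\left(b \right)} C \sqrt{-5 + 10} = \frac{1}{8} \cdot 8 \sqrt{-5 + 10} = 1 \sqrt{5} = \sqrt{5}$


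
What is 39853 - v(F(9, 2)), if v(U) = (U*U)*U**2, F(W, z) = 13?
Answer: 11292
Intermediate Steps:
v(U) = U**4 (v(U) = U**2*U**2 = U**4)
39853 - v(F(9, 2)) = 39853 - 1*13**4 = 39853 - 1*28561 = 39853 - 28561 = 11292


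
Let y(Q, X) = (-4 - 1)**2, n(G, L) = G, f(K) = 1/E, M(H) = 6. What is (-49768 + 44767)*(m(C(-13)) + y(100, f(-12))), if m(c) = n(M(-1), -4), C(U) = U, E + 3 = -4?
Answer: -155031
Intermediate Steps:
E = -7 (E = -3 - 4 = -7)
f(K) = -1/7 (f(K) = 1/(-7) = -1/7)
m(c) = 6
y(Q, X) = 25 (y(Q, X) = (-5)**2 = 25)
(-49768 + 44767)*(m(C(-13)) + y(100, f(-12))) = (-49768 + 44767)*(6 + 25) = -5001*31 = -155031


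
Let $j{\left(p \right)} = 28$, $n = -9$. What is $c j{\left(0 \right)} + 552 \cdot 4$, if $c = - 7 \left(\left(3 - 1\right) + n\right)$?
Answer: $3580$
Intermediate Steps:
$c = 49$ ($c = - 7 \left(\left(3 - 1\right) - 9\right) = - 7 \left(2 - 9\right) = \left(-7\right) \left(-7\right) = 49$)
$c j{\left(0 \right)} + 552 \cdot 4 = 49 \cdot 28 + 552 \cdot 4 = 1372 + 2208 = 3580$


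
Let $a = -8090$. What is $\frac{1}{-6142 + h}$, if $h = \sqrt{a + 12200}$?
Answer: $- \frac{3071}{18860027} - \frac{\sqrt{4110}}{37720054} \approx -0.00016453$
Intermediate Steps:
$h = \sqrt{4110}$ ($h = \sqrt{-8090 + 12200} = \sqrt{4110} \approx 64.109$)
$\frac{1}{-6142 + h} = \frac{1}{-6142 + \sqrt{4110}}$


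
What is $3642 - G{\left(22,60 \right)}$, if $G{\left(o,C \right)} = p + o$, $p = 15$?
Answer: $3605$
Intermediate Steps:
$G{\left(o,C \right)} = 15 + o$
$3642 - G{\left(22,60 \right)} = 3642 - \left(15 + 22\right) = 3642 - 37 = 3605$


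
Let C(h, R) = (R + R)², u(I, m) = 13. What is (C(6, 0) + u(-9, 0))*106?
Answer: 1378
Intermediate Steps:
C(h, R) = 4*R² (C(h, R) = (2*R)² = 4*R²)
(C(6, 0) + u(-9, 0))*106 = (4*0² + 13)*106 = (4*0 + 13)*106 = (0 + 13)*106 = 13*106 = 1378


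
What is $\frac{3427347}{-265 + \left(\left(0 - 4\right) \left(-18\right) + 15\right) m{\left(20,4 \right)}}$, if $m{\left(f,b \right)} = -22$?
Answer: $- \frac{3427347}{2179} \approx -1572.9$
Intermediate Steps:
$\frac{3427347}{-265 + \left(\left(0 - 4\right) \left(-18\right) + 15\right) m{\left(20,4 \right)}} = \frac{3427347}{-265 + \left(\left(0 - 4\right) \left(-18\right) + 15\right) \left(-22\right)} = \frac{3427347}{-265 + \left(\left(-4\right) \left(-18\right) + 15\right) \left(-22\right)} = \frac{3427347}{-265 + \left(72 + 15\right) \left(-22\right)} = \frac{3427347}{-265 + 87 \left(-22\right)} = \frac{3427347}{-265 - 1914} = \frac{3427347}{-2179} = 3427347 \left(- \frac{1}{2179}\right) = - \frac{3427347}{2179}$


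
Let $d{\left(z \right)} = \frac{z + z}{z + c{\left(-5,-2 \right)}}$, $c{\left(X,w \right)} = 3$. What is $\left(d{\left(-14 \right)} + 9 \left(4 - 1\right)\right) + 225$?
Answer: $\frac{2800}{11} \approx 254.55$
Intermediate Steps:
$d{\left(z \right)} = \frac{2 z}{3 + z}$ ($d{\left(z \right)} = \frac{z + z}{z + 3} = \frac{2 z}{3 + z}$)
$\left(d{\left(-14 \right)} + 9 \left(4 - 1\right)\right) + 225 = \left(2 \left(-14\right) \frac{1}{3 - 14} + 9 \left(4 - 1\right)\right) + 225 = \left(2 \left(-14\right) \frac{1}{-11} + 9 \cdot 3\right) + 225 = \left(2 \left(-14\right) \left(- \frac{1}{11}\right) + 27\right) + 225 = \left(\frac{28}{11} + 27\right) + 225 = \frac{325}{11} + 225 = \frac{2800}{11}$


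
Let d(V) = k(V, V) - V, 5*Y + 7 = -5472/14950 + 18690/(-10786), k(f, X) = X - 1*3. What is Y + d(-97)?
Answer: -971487973/201563375 ≈ -4.8198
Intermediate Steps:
k(f, X) = -3 + X (k(f, X) = X - 3 = -3 + X)
Y = -366797848/201563375 (Y = -7/5 + (-5472/14950 + 18690/(-10786))/5 = -7/5 + (-5472*1/14950 + 18690*(-1/10786))/5 = -7/5 + (-2736/7475 - 9345/5393)/5 = -7/5 + (⅕)*(-84609123/40312675) = -7/5 - 84609123/201563375 = -366797848/201563375 ≈ -1.8198)
d(V) = -3 (d(V) = (-3 + V) - V = -3)
Y + d(-97) = -366797848/201563375 - 3 = -971487973/201563375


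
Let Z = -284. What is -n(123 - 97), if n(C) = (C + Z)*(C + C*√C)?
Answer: 6708 + 6708*√26 ≈ 40912.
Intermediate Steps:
n(C) = (-284 + C)*(C + C^(3/2)) (n(C) = (C - 284)*(C + C*√C) = (-284 + C)*(C + C^(3/2)))
-n(123 - 97) = -((123 - 97)² + (123 - 97)^(5/2) - 284*(123 - 97) - 284*(123 - 97)^(3/2)) = -(26² + 26^(5/2) - 284*26 - 7384*√26) = -(676 + 676*√26 - 7384 - 7384*√26) = -(-6708 - 6708*√26) = 6708 + 6708*√26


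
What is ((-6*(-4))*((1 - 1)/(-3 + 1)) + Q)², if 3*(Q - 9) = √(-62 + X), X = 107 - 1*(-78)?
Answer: (27 + √123)²/9 ≈ 161.21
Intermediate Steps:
X = 185 (X = 107 + 78 = 185)
Q = 9 + √123/3 (Q = 9 + √(-62 + 185)/3 = 9 + √123/3 ≈ 12.697)
((-6*(-4))*((1 - 1)/(-3 + 1)) + Q)² = ((-6*(-4))*((1 - 1)/(-3 + 1)) + (9 + √123/3))² = (24*(0/(-2)) + (9 + √123/3))² = (24*(0*(-½)) + (9 + √123/3))² = (24*0 + (9 + √123/3))² = (0 + (9 + √123/3))² = (9 + √123/3)²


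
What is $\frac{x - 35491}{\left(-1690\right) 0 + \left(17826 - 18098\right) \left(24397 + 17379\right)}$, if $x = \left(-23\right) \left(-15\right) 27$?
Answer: $\frac{409}{177548} \approx 0.0023036$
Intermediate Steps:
$x = 9315$ ($x = 345 \cdot 27 = 9315$)
$\frac{x - 35491}{\left(-1690\right) 0 + \left(17826 - 18098\right) \left(24397 + 17379\right)} = \frac{9315 - 35491}{\left(-1690\right) 0 + \left(17826 - 18098\right) \left(24397 + 17379\right)} = - \frac{26176}{0 - 11363072} = - \frac{26176}{-11363072} = \left(-26176\right) \left(- \frac{1}{11363072}\right) = \frac{409}{177548}$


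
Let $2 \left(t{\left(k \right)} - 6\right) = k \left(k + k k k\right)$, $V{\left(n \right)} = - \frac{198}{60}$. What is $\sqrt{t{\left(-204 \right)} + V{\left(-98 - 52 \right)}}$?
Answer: $\frac{3 \sqrt{9621850430}}{10} \approx 29427.0$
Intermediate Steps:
$V{\left(n \right)} = - \frac{33}{10}$ ($V{\left(n \right)} = \left(-198\right) \frac{1}{60} = - \frac{33}{10}$)
$t{\left(k \right)} = 6 + \frac{k \left(k + k^{3}\right)}{2}$ ($t{\left(k \right)} = 6 + \frac{k \left(k + k k k\right)}{2} = 6 + \frac{k \left(k + k^{2} k\right)}{2} = 6 + \frac{k \left(k + k^{3}\right)}{2}$)
$\sqrt{t{\left(-204 \right)} + V{\left(-98 - 52 \right)}} = \sqrt{\left(6 + \frac{\left(-204\right)^{2}}{2} + \frac{\left(-204\right)^{4}}{2}\right) - \frac{33}{10}} = \sqrt{\left(6 + \frac{1}{2} \cdot 41616 + \frac{1}{2} \cdot 1731891456\right) - \frac{33}{10}} = \sqrt{\left(6 + 20808 + 865945728\right) - \frac{33}{10}} = \sqrt{865966542 - \frac{33}{10}} = \sqrt{\frac{8659665387}{10}} = \frac{3 \sqrt{9621850430}}{10}$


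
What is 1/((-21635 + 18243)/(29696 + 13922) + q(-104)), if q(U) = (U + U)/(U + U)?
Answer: 21809/20113 ≈ 1.0843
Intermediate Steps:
q(U) = 1 (q(U) = (2*U)/((2*U)) = (2*U)*(1/(2*U)) = 1)
1/((-21635 + 18243)/(29696 + 13922) + q(-104)) = 1/((-21635 + 18243)/(29696 + 13922) + 1) = 1/(-3392/43618 + 1) = 1/(-3392*1/43618 + 1) = 1/(-1696/21809 + 1) = 1/(20113/21809) = 21809/20113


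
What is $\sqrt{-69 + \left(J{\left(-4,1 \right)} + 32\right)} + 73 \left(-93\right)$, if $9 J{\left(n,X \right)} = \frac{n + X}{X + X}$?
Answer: $-6789 + \frac{i \sqrt{1338}}{6} \approx -6789.0 + 6.0965 i$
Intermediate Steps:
$J{\left(n,X \right)} = \frac{X + n}{18 X}$ ($J{\left(n,X \right)} = \frac{\left(n + X\right) \frac{1}{X + X}}{9} = \frac{\left(X + n\right) \frac{1}{2 X}}{9} = \frac{\frac{1}{2} \frac{1}{X} \left(X + n\right)}{9} = \frac{X + n}{18 X}$)
$\sqrt{-69 + \left(J{\left(-4,1 \right)} + 32\right)} + 73 \left(-93\right) = \sqrt{-69 + \left(\frac{1 - 4}{18 \cdot 1} + 32\right)} + 73 \left(-93\right) = \sqrt{-69 + \left(\frac{1}{18} \cdot 1 \left(-3\right) + 32\right)} - 6789 = \sqrt{-69 + \left(- \frac{1}{6} + 32\right)} - 6789 = \sqrt{-69 + \frac{191}{6}} - 6789 = \sqrt{- \frac{223}{6}} - 6789 = \frac{i \sqrt{1338}}{6} - 6789 = -6789 + \frac{i \sqrt{1338}}{6}$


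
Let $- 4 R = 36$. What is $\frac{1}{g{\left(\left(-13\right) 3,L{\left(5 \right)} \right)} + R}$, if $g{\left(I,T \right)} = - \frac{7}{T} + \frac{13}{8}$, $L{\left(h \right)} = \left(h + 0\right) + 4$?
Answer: $- \frac{72}{587} \approx -0.12266$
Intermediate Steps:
$R = -9$ ($R = \left(- \frac{1}{4}\right) 36 = -9$)
$L{\left(h \right)} = 4 + h$ ($L{\left(h \right)} = h + 4 = 4 + h$)
$g{\left(I,T \right)} = \frac{13}{8} - \frac{7}{T}$ ($g{\left(I,T \right)} = - \frac{7}{T} + 13 \cdot \frac{1}{8} = - \frac{7}{T} + \frac{13}{8} = \frac{13}{8} - \frac{7}{T}$)
$\frac{1}{g{\left(\left(-13\right) 3,L{\left(5 \right)} \right)} + R} = \frac{1}{\left(\frac{13}{8} - \frac{7}{4 + 5}\right) - 9} = \frac{1}{\left(\frac{13}{8} - \frac{7}{9}\right) - 9} = \frac{1}{\frac{61}{72} - 9} = \frac{1}{- \frac{587}{72}} = - \frac{72}{587}$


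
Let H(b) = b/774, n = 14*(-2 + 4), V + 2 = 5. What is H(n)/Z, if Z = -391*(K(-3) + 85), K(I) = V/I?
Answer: -1/907902 ≈ -1.1014e-6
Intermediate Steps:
V = 3 (V = -2 + 5 = 3)
n = 28 (n = 14*2 = 28)
K(I) = 3/I
H(b) = b/774 (H(b) = b*(1/774) = b/774)
Z = -32844 (Z = -391*(3/(-3) + 85) = -391*(3*(-⅓) + 85) = -391*(-1 + 85) = -391*84 = -32844)
H(n)/Z = ((1/774)*28)/(-32844) = (14/387)*(-1/32844) = -1/907902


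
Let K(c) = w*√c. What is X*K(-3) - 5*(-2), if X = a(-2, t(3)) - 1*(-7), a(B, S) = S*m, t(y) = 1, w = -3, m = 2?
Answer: 10 - 27*I*√3 ≈ 10.0 - 46.765*I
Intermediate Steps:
a(B, S) = 2*S (a(B, S) = S*2 = 2*S)
K(c) = -3*√c
X = 9 (X = 2*1 - 1*(-7) = 2 + 7 = 9)
X*K(-3) - 5*(-2) = 9*(-3*I*√3) - 5*(-2) = 9*(-3*I*√3) + 10 = -27*I*√3 + 10 = 10 - 27*I*√3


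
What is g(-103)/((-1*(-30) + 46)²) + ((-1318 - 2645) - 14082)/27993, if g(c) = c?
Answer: -35703733/53895856 ≈ -0.66246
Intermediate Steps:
g(-103)/((-1*(-30) + 46)²) + ((-1318 - 2645) - 14082)/27993 = -103/(-1*(-30) + 46)² + ((-1318 - 2645) - 14082)/27993 = -103/(30 + 46)² + (-3963 - 14082)*(1/27993) = -103/(76²) - 18045*1/27993 = -103/5776 - 6015/9331 = -35703733/53895856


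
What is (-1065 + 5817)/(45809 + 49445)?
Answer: 2376/47627 ≈ 0.049888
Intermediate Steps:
(-1065 + 5817)/(45809 + 49445) = 4752/95254 = 4752*(1/95254) = 2376/47627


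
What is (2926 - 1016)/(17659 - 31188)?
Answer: -1910/13529 ≈ -0.14118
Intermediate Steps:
(2926 - 1016)/(17659 - 31188) = 1910/(-13529) = 1910*(-1/13529) = -1910/13529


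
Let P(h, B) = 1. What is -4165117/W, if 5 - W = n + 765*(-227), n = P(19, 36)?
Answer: -4165117/173659 ≈ -23.984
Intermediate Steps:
n = 1
W = 173659 (W = 5 - (1 + 765*(-227)) = 5 - (1 - 173655) = 5 - 1*(-173654) = 5 + 173654 = 173659)
-4165117/W = -4165117/173659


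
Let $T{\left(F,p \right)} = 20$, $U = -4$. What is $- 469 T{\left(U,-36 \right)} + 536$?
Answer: $-8844$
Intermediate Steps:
$- 469 T{\left(U,-36 \right)} + 536 = \left(-469\right) 20 + 536 = -9380 + 536 = -8844$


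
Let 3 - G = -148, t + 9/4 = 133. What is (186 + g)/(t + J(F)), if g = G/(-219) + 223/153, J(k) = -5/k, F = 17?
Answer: 8344048/5828247 ≈ 1.4317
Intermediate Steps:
t = 523/4 (t = -9/4 + 133 = 523/4 ≈ 130.75)
G = 151 (G = 3 - 1*(-148) = 3 + 148 = 151)
g = 8578/11169 (g = 151/(-219) + 223/153 = 151*(-1/219) + 223*(1/153) = -151/219 + 223/153 = 8578/11169 ≈ 0.76802)
(186 + g)/(t + J(F)) = (186 + 8578/11169)/(523/4 - 5/17) = 2086012/(11169*(523/4 - 5*1/17)) = 2086012/(11169*(523/4 - 5/17)) = 2086012/(11169*(8871/68)) = (2086012/11169)*(68/8871) = 8344048/5828247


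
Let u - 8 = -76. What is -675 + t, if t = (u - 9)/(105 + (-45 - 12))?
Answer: -32477/48 ≈ -676.60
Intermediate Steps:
u = -68 (u = 8 - 76 = -68)
t = -77/48 (t = (-68 - 9)/(105 + (-45 - 12)) = -77/(105 - 57) = -77/48 ≈ -1.6042)
-675 + t = -675 - 77/48 = -32477/48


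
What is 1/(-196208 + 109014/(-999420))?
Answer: -166570/32682384729 ≈ -5.0966e-6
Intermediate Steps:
1/(-196208 + 109014/(-999420)) = 1/(-196208 + 109014*(-1/999420)) = 1/(-196208 - 18169/166570) = 1/(-32682384729/166570) = -166570/32682384729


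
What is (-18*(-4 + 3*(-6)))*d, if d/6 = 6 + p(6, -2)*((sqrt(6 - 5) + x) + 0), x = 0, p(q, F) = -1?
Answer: 11880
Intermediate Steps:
d = 30 (d = 6*(6 - ((sqrt(6 - 5) + 0) + 0)) = 6*(6 - ((sqrt(1) + 0) + 0)) = 6*(6 - ((1 + 0) + 0)) = 6*(6 - (1 + 0)) = 6*(6 - 1*1) = 6*(6 - 1) = 6*5 = 30)
(-18*(-4 + 3*(-6)))*d = -18*(-4 + 3*(-6))*30 = -18*(-4 - 18)*30 = -18*(-22)*30 = 396*30 = 11880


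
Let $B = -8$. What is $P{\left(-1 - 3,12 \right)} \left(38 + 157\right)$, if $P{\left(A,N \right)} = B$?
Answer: $-1560$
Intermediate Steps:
$P{\left(A,N \right)} = -8$
$P{\left(-1 - 3,12 \right)} \left(38 + 157\right) = - 8 \left(38 + 157\right) = \left(-8\right) 195 = -1560$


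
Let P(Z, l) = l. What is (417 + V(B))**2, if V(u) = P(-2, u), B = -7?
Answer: 168100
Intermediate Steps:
V(u) = u
(417 + V(B))**2 = (417 - 7)**2 = 410**2 = 168100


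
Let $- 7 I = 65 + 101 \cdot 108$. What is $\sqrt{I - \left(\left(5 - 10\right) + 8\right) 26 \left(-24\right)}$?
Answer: $\frac{\sqrt{14917}}{7} \approx 17.448$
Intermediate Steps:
$I = - \frac{10973}{7}$ ($I = - \frac{65 + 101 \cdot 108}{7} = - \frac{65 + 10908}{7} = \left(- \frac{1}{7}\right) 10973 = - \frac{10973}{7} \approx -1567.6$)
$\sqrt{I - \left(\left(5 - 10\right) + 8\right) 26 \left(-24\right)} = \sqrt{- \frac{10973}{7} - \left(\left(5 - 10\right) + 8\right) 26 \left(-24\right)} = \sqrt{- \frac{10973}{7} - \left(-5 + 8\right) 26 \left(-24\right)} = \sqrt{- \frac{10973}{7} - 3 \cdot 26 \left(-24\right)} = \sqrt{- \frac{10973}{7} - 78 \left(-24\right)} = \sqrt{- \frac{10973}{7} - -1872} = \sqrt{- \frac{10973}{7} + 1872} = \sqrt{\frac{2131}{7}} = \frac{\sqrt{14917}}{7}$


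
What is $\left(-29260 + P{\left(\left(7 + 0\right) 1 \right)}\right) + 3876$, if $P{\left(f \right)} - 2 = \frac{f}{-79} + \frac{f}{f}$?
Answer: $- \frac{2005106}{79} \approx -25381.0$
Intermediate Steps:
$P{\left(f \right)} = 3 - \frac{f}{79}$ ($P{\left(f \right)} = 2 + \left(\frac{f}{-79} + \frac{f}{f}\right) = 2 + \left(f \left(- \frac{1}{79}\right) + 1\right) = 2 - \left(-1 + \frac{f}{79}\right) = 3 - \frac{f}{79}$)
$\left(-29260 + P{\left(\left(7 + 0\right) 1 \right)}\right) + 3876 = \left(-29260 + \left(3 - \frac{\left(7 + 0\right) 1}{79}\right)\right) + 3876 = \left(-29260 + \left(3 - \frac{7 \cdot 1}{79}\right)\right) + 3876 = \left(-29260 + \left(3 - \frac{7}{79}\right)\right) + 3876 = \left(-29260 + \frac{230}{79}\right) + 3876 = - \frac{2311310}{79} + 3876 = - \frac{2005106}{79}$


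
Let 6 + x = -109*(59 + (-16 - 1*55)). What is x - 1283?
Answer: 19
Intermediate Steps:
x = 1302 (x = -6 - 109*(59 + (-16 - 1*55)) = -6 - 109*(59 + (-16 - 55)) = -6 - 109*(59 - 71) = -6 - 109*(-12) = -6 + 1308 = 1302)
x - 1283 = 1302 - 1283 = 19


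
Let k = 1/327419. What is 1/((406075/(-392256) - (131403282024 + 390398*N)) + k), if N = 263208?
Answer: -128432067264/30073544834643670339481 ≈ -4.2706e-12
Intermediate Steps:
k = 1/327419 ≈ 3.0542e-6
1/((406075/(-392256) - (131403282024 + 390398*N)) + k) = 1/((406075/(-392256) - 390398/(1/(263208 + 336588))) + 1/327419) = 1/((406075*(-1/392256) - 390398/(1/599796)) + 1/327419) = 1/((-406075/392256 - 390398/1/599796) + 1/327419) = 1/((-406075/392256 - 390398*599796) + 1/327419) = 1/((-406075/392256 - 234159158808) + 1/327419) = 1/(-91850334997796923/392256 + 1/327419) = 1/(-30073544834643670339481/128432067264) = -128432067264/30073544834643670339481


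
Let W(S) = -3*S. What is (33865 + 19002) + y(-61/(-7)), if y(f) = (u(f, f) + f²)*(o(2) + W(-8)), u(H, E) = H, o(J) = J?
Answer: 2698331/49 ≈ 55068.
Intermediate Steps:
y(f) = 26*f + 26*f² (y(f) = (f + f²)*(2 - 3*(-8)) = (f + f²)*(2 + 24) = (f + f²)*26 = 26*f + 26*f²)
(33865 + 19002) + y(-61/(-7)) = (33865 + 19002) + 26*(-61/(-7))*(1 - 61/(-7)) = 52867 + 26*(-61*(-⅐))*(1 - 61*(-⅐)) = 52867 + 26*(61/7)*(1 + 61/7) = 52867 + 26*(61/7)*(68/7) = 52867 + 107848/49 = 2698331/49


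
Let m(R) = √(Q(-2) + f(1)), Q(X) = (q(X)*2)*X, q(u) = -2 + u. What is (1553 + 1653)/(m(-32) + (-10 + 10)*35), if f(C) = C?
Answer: 3206*√17/17 ≈ 777.57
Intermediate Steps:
Q(X) = X*(-4 + 2*X) (Q(X) = ((-2 + X)*2)*X = (-4 + 2*X)*X = X*(-4 + 2*X))
m(R) = √17 (m(R) = √(2*(-2)*(-2 - 2) + 1) = √(2*(-2)*(-4) + 1) = √(16 + 1) = √17)
(1553 + 1653)/(m(-32) + (-10 + 10)*35) = (1553 + 1653)/(√17 + (-10 + 10)*35) = 3206/(√17 + 0*35) = 3206/(√17 + 0) = 3206/(√17) = 3206*(√17/17) = 3206*√17/17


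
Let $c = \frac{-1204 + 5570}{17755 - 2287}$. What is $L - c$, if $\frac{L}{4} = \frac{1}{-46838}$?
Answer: $- \frac{51139145}{181122546} \approx -0.28235$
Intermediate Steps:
$c = \frac{2183}{7734}$ ($c = \frac{4366}{15468} = 4366 \cdot \frac{1}{15468} = \frac{2183}{7734} \approx 0.28226$)
$L = - \frac{2}{23419}$ ($L = \frac{4}{-46838} = 4 \left(- \frac{1}{46838}\right) = - \frac{2}{23419} \approx -8.5401 \cdot 10^{-5}$)
$L - c = - \frac{2}{23419} - \frac{2183}{7734} = - \frac{51139145}{181122546}$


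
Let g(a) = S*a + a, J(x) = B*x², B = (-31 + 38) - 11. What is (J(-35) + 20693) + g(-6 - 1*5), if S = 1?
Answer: 15771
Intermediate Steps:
B = -4 (B = 7 - 11 = -4)
J(x) = -4*x²
g(a) = 2*a (g(a) = 1*a + a = a + a = 2*a)
(J(-35) + 20693) + g(-6 - 1*5) = (-4*(-35)² + 20693) + 2*(-6 - 1*5) = (-4*1225 + 20693) + 2*(-6 - 5) = (-4900 + 20693) + 2*(-11) = 15793 - 22 = 15771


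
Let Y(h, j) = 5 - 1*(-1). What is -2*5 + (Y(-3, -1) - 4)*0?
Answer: -10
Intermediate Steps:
Y(h, j) = 6 (Y(h, j) = 5 + 1 = 6)
-2*5 + (Y(-3, -1) - 4)*0 = -2*5 + (6 - 4)*0 = -10 + 2*0 = -10 + 0 = -10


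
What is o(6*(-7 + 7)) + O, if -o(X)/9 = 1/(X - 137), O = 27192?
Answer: 3725313/137 ≈ 27192.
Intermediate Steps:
o(X) = -9/(-137 + X) (o(X) = -9/(X - 137) = -9/(-137 + X))
o(6*(-7 + 7)) + O = -9/(-137 + 6*(-7 + 7)) + 27192 = -9/(-137 + 6*0) + 27192 = -9/(-137 + 0) + 27192 = -9/(-137) + 27192 = -9*(-1/137) + 27192 = 9/137 + 27192 = 3725313/137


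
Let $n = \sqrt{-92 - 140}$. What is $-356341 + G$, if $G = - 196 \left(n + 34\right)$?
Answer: $-363005 - 392 i \sqrt{58} \approx -3.6301 \cdot 10^{5} - 2985.4 i$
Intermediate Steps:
$n = 2 i \sqrt{58}$ ($n = \sqrt{-232} = 2 i \sqrt{58} \approx 15.232 i$)
$G = -6664 - 392 i \sqrt{58}$ ($G = - 196 \left(2 i \sqrt{58} + 34\right) = - 196 \left(34 + 2 i \sqrt{58}\right) = -6664 - 392 i \sqrt{58} \approx -6664.0 - 2985.4 i$)
$-356341 + G = -356341 - \left(6664 + 392 i \sqrt{58}\right) = -363005 - 392 i \sqrt{58}$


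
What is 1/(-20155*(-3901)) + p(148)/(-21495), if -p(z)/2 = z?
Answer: 930916775/67601478369 ≈ 0.013771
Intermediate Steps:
p(z) = -2*z
1/(-20155*(-3901)) + p(148)/(-21495) = 1/(-20155*(-3901)) - 2*148/(-21495) = -1/20155*(-1/3901) - 296*(-1/21495) = 1/78624655 + 296/21495 = 930916775/67601478369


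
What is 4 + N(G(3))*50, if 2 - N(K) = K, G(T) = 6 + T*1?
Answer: -346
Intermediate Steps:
G(T) = 6 + T
N(K) = 2 - K
4 + N(G(3))*50 = 4 + (2 - (6 + 3))*50 = 4 + (2 - 1*9)*50 = 4 + (2 - 9)*50 = 4 - 7*50 = 4 - 350 = -346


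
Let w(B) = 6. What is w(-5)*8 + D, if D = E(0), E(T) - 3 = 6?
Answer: 57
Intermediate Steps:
E(T) = 9 (E(T) = 3 + 6 = 9)
D = 9
w(-5)*8 + D = 6*8 + 9 = 48 + 9 = 57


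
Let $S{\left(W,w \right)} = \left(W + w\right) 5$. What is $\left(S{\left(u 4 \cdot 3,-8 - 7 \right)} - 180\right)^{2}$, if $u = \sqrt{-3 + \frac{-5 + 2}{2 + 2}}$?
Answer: $51525 - 15300 i \sqrt{15} \approx 51525.0 - 59257.0 i$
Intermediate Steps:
$u = \frac{i \sqrt{15}}{2}$ ($u = \sqrt{-3 - \frac{3}{4}} = \sqrt{- \frac{15}{4}} = \frac{i \sqrt{15}}{2} \approx 1.9365 i$)
$S{\left(W,w \right)} = 5 W + 5 w$
$\left(S{\left(u 4 \cdot 3,-8 - 7 \right)} - 180\right)^{2} = \left(\left(5 \frac{i \sqrt{15}}{2} \cdot 4 \cdot 3 + 5 \left(-8 - 7\right)\right) - 180\right)^{2} = \left(\left(5 \cdot 2 i \sqrt{15} \cdot 3 + 5 \left(-8 - 7\right)\right) - 180\right)^{2} = \left(\left(5 \cdot 6 i \sqrt{15} + 5 \left(-15\right)\right) - 180\right)^{2} = \left(\left(30 i \sqrt{15} - 75\right) - 180\right)^{2} = \left(\left(-75 + 30 i \sqrt{15}\right) - 180\right)^{2} = \left(-255 + 30 i \sqrt{15}\right)^{2}$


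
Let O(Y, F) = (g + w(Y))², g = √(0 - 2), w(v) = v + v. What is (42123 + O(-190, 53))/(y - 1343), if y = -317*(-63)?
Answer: 186521/18628 - 190*I*√2/4657 ≈ 10.013 - 0.057698*I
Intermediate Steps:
w(v) = 2*v
g = I*√2 (g = √(-2) = I*√2 ≈ 1.4142*I)
O(Y, F) = (2*Y + I*√2)² (O(Y, F) = (I*√2 + 2*Y)² = (2*Y + I*√2)²)
y = 19971
(42123 + O(-190, 53))/(y - 1343) = (42123 + (2*(-190) + I*√2)²)/(19971 - 1343) = (42123 + (-380 + I*√2)²)/18628 = (42123 + (-380 + I*√2)²)*(1/18628) = 42123/18628 + (-380 + I*√2)²/18628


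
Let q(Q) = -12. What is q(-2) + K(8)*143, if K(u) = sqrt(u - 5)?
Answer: -12 + 143*sqrt(3) ≈ 235.68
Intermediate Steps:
K(u) = sqrt(-5 + u)
q(-2) + K(8)*143 = -12 + sqrt(-5 + 8)*143 = -12 + sqrt(3)*143 = -12 + 143*sqrt(3)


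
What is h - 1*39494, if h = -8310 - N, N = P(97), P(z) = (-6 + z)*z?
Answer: -56631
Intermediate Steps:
P(z) = z*(-6 + z)
N = 8827 (N = 97*(-6 + 97) = 97*91 = 8827)
h = -17137 (h = -8310 - 1*8827 = -8310 - 8827 = -17137)
h - 1*39494 = -17137 - 1*39494 = -17137 - 39494 = -56631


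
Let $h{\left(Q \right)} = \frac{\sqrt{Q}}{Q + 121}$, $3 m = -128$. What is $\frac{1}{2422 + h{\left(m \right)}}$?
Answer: $\frac{66877475}{161977244642} - \frac{470 i \sqrt{6}}{80988622321} \approx 0.00041288 - 1.4215 \cdot 10^{-8} i$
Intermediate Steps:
$m = - \frac{128}{3}$ ($m = \frac{1}{3} \left(-128\right) = - \frac{128}{3} \approx -42.667$)
$h{\left(Q \right)} = \frac{\sqrt{Q}}{121 + Q}$
$\frac{1}{2422 + h{\left(m \right)}} = \frac{1}{2422 + \frac{\sqrt{- \frac{128}{3}}}{121 - \frac{128}{3}}} = \frac{1}{2422 + \frac{\frac{8}{3} i \sqrt{6}}{\frac{235}{3}}} = \frac{1}{2422 + \frac{8 i \sqrt{6}}{3} \cdot \frac{3}{235}} = \frac{1}{2422 + \frac{8 i \sqrt{6}}{235}}$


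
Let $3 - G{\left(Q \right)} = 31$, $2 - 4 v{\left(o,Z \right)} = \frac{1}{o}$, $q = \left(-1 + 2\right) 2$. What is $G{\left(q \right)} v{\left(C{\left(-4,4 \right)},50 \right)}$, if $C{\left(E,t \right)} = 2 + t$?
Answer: $- \frac{77}{6} \approx -12.833$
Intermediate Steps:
$q = 2$ ($q = 1 \cdot 2 = 2$)
$v{\left(o,Z \right)} = \frac{1}{2} - \frac{1}{4 o}$
$G{\left(Q \right)} = -28$ ($G{\left(Q \right)} = 3 - 31 = -28$)
$G{\left(q \right)} v{\left(C{\left(-4,4 \right)},50 \right)} = - 28 \frac{-1 + 2 \left(2 + 4\right)}{4 \left(2 + 4\right)} = - 28 \frac{-1 + 2 \cdot 6}{4 \cdot 6} = - 28 \cdot \frac{1}{4} \cdot \frac{1}{6} \left(-1 + 12\right) = - 28 \cdot \frac{1}{4} \cdot \frac{1}{6} \cdot 11 = \left(-28\right) \frac{11}{24} = - \frac{77}{6}$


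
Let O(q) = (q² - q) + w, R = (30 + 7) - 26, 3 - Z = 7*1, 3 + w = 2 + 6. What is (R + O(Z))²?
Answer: 1296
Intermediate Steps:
w = 5 (w = -3 + (2 + 6) = -3 + 8 = 5)
Z = -4 (Z = 3 - 7 = -4)
R = 11 (R = 37 - 26 = 11)
O(q) = 5 + q² - q (O(q) = (q² - q) + 5 = 5 + q² - q)
(R + O(Z))² = (11 + (5 + (-4)² - 1*(-4)))² = (11 + (5 + 16 + 4))² = (11 + 25)² = 36² = 1296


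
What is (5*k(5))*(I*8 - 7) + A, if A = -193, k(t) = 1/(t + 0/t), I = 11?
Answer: -112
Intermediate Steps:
k(t) = 1/t (k(t) = 1/(t + 0) = 1/t)
(5*k(5))*(I*8 - 7) + A = (5/5)*(11*8 - 7) - 193 = (5*(⅕))*(88 - 7) - 193 = 1*81 - 193 = 81 - 193 = -112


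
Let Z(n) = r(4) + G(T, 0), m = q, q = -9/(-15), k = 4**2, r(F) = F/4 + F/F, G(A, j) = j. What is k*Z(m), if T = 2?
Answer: 32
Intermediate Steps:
r(F) = 1 + F/4 (r(F) = F*(1/4) + 1 = F/4 + 1 = 1 + F/4)
k = 16
q = 3/5 (q = -9*(-1/15) = 3/5 ≈ 0.60000)
m = 3/5 ≈ 0.60000
Z(n) = 2 (Z(n) = (1 + (1/4)*4) + 0 = (1 + 1) + 0 = 2 + 0 = 2)
k*Z(m) = 16*2 = 32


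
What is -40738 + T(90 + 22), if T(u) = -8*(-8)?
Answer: -40674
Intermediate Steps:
T(u) = 64
-40738 + T(90 + 22) = -40738 + 64 = -40674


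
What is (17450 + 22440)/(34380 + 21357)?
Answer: 39890/55737 ≈ 0.71568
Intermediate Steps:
(17450 + 22440)/(34380 + 21357) = 39890/55737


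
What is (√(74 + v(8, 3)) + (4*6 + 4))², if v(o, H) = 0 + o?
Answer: (28 + √82)² ≈ 1373.1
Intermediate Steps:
v(o, H) = o
(√(74 + v(8, 3)) + (4*6 + 4))² = (√(74 + 8) + (4*6 + 4))² = (√82 + (24 + 4))² = (√82 + 28)² = (28 + √82)²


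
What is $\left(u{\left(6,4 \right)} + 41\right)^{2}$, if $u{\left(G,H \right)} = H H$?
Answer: $3249$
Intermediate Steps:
$u{\left(G,H \right)} = H^{2}$
$\left(u{\left(6,4 \right)} + 41\right)^{2} = \left(4^{2} + 41\right)^{2} = \left(16 + 41\right)^{2} = 57^{2} = 3249$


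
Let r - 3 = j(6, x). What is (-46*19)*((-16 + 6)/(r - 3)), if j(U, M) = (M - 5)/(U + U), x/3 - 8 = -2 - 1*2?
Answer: 104880/7 ≈ 14983.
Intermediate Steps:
x = 12 (x = 24 + 3*(-2 - 1*2) = 24 + 3*(-2 - 2) = 24 + 3*(-4) = 24 - 12 = 12)
j(U, M) = (-5 + M)/(2*U) (j(U, M) = (-5 + M)/((2*U)) = (-5 + M)*(1/(2*U)) = (-5 + M)/(2*U))
r = 43/12 (r = 3 + (1/2)*(-5 + 12)/6 = 3 + (1/2)*(1/6)*7 = 3 + 7/12 = 43/12 ≈ 3.5833)
(-46*19)*((-16 + 6)/(r - 3)) = (-46*19)*((-16 + 6)/(43/12 - 3)) = -(-8740)/7/12 = -(-8740)*12/7 = -874*(-120/7) = 104880/7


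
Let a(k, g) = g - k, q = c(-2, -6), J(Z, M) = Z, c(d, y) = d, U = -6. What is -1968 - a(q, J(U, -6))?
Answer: -1964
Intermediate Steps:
q = -2
-1968 - a(q, J(U, -6)) = -1968 - (-6 - 1*(-2)) = -1968 - (-6 + 2) = -1968 - 1*(-4) = -1968 + 4 = -1964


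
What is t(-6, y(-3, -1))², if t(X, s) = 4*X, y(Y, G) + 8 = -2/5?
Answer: 576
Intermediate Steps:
y(Y, G) = -42/5 (y(Y, G) = -8 - 2/5 = -8 - 2*⅕ = -8 - ⅖ = -42/5)
t(-6, y(-3, -1))² = (4*(-6))² = (-24)² = 576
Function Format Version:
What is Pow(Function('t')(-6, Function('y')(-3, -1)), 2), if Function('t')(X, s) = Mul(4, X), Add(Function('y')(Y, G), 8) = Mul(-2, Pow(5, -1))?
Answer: 576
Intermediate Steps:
Function('y')(Y, G) = Rational(-42, 5) (Function('y')(Y, G) = Add(-8, Mul(-2, Pow(5, -1))) = Add(-8, Mul(-2, Rational(1, 5))) = Add(-8, Rational(-2, 5)) = Rational(-42, 5))
Pow(Function('t')(-6, Function('y')(-3, -1)), 2) = Pow(Mul(4, -6), 2) = Pow(-24, 2) = 576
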